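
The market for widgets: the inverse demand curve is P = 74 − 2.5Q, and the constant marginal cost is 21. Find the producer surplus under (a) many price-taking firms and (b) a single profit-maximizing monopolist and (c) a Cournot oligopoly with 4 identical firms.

Competition: PS = 0; Monopoly: PS = 280.9; Cournot: PS = 179.776

Under competition P = MC = 21, so Q = (74 − 21)/2.5 = 21.2.
PS = (21 − 21)·21.2 = 0.
Monopoly sets MR = MC: 74 − 5Q = 21 ⇒ Q = 10.6, P = 74 − 2.5·10.6 = 47.5.
PS = (47.5 − 21)·10.6 = 280.9.
With 4 symmetric Cournot firms, each firm's FOC gives 74 − 12.5q = 21, so q = 4.24, Q = 4·4.24 = 16.96, and P = 31.6.
PS = (31.6 − 21)·16.96 = 179.776.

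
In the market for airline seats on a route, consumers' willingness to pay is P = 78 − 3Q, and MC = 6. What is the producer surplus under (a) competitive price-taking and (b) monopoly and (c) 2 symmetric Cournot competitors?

Perfect competition: P = MC = 6, so 78 − 3Q = 6 and Q = 24.
PS = (6 − 6)·24 = 0.
A monopolist chooses Q where MR = MC. MR = 78 − 6Q; setting this equal to 6 gives Q = 12 and P = 42.
PS = (42 − 6)·12 = 432.
Cournot with 2 identical firms: the symmetric best-response condition is 78 − 9q = 6. Each firm produces q = 8, total output Q = 16, price P = 30.
PS = (30 − 6)·16 = 384.

Competition: PS = 0; Monopoly: PS = 432; Cournot: PS = 384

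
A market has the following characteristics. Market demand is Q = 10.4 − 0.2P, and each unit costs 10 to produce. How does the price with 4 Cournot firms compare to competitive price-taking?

Cournot: P = 18.4; Competition: P = 10

Inverting demand: P = 52 − 5Q.
With 4 symmetric Cournot firms, each firm's FOC gives 52 − 25q = 10, so q = 1.68, Q = 4·1.68 = 6.72, and P = 18.4.
Perfect competition: P = MC = 10, so 52 − 5Q = 10 and Q = 8.4.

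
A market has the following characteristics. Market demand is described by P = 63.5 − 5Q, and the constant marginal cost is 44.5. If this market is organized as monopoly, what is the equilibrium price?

P = 54

Monopoly sets MR = MC: 63.5 − 10Q = 44.5 ⇒ Q = 1.9, P = 63.5 − 5·1.9 = 54.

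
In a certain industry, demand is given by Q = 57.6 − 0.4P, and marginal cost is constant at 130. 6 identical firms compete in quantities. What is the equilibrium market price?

P = 132

Inverting demand: P = 144 − 2.5Q.
Cournot with 6 identical firms: the symmetric best-response condition is 144 − 17.5q = 130. Each firm produces q = 0.8, total output Q = 4.8, price P = 132.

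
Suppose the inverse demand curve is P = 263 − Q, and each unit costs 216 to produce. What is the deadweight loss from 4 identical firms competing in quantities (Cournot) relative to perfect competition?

Under competition P = MC = 216, so Q = (263 − 216)/1 = 47.
With 4 symmetric Cournot firms, each firm's FOC gives 263 − 5q = 216, so q = 9.4, Q = 4·9.4 = 37.6, and P = 225.4.
DWL is the triangle between Q = 37.6 and Q = 47: ½·(47 − 37.6)·(225.4 − 216) = 44.18.

DWL = 44.18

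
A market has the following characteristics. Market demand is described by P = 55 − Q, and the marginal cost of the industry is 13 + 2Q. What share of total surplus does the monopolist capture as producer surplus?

PS/TS = 0.8

The monopolist equates marginal revenue to marginal cost: 55 − 2Q = 13 + 2Q, so Q = 10.5. From demand, P = 44.5.
CS = ½·(55 − 44.5)·10.5 = 55.125.
PS = P·Q − VC(Q) = 44.5·10.5 − (13·10.5 + ½·2·10.5²) = 220.5.
Share captured = PS/TS = 220.5/275.625 = 0.8.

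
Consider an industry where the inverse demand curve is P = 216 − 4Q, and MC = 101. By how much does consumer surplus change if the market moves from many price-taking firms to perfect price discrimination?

Consumer surplus falls by 1653.125

Under competition P = MC = 101, so Q = (216 − 101)/4 = 28.75.
CS = ½·(216 − 101)·28.75 = 1653.125.
Under first-degree price discrimination the firm charges each unit its demand price and produces up to where P = MC, i.e. Q = 28.75. Consumer surplus is zero; producer surplus equals total surplus.
CS = 0.
Change in consumer surplus: 0 − 1653.125 = −1653.125.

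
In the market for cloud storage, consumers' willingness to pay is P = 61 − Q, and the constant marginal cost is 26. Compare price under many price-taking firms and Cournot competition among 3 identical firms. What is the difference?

Price rises by 8.75

Under competition P = MC = 26, so Q = (61 − 26)/1 = 35.
With 3 symmetric Cournot firms, each firm's FOC gives 61 − 4q = 26, so q = 8.75, Q = 3·8.75 = 26.25, and P = 34.75.
Change in price: 34.75 − 26 = 8.75.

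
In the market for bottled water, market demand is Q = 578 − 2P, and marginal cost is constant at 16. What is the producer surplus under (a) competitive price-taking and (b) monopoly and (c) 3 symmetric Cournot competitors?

Competition: PS = 0; Monopoly: PS = 37264.5; Cournot: PS = 27948.375

Inverting demand: P = 289 − 0.5Q.
Perfect competition: P = MC = 16, so 289 − 0.5Q = 16 and Q = 546.
PS = (16 − 16)·546 = 0.
Monopoly sets MR = MC: 289 − Q = 16 ⇒ Q = 273, P = 289 − 0.5·273 = 152.5.
PS = (152.5 − 16)·273 = 37264.5.
With 3 symmetric Cournot firms, each firm's FOC gives 289 − 2q = 16, so q = 136.5, Q = 3·136.5 = 409.5, and P = 84.25.
PS = (84.25 − 16)·409.5 = 27948.375.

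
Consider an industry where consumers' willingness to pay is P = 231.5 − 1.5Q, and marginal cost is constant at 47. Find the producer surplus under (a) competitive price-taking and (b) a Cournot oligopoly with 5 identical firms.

Competition: PS = 0; Cournot: PS = 3151.875

Competitive firms price at marginal cost: P = 47, giving Q = 123.
PS = (47 − 47)·123 = 0.
In a 5-firm Cournot equilibrium, symmetry and the first-order condition give q = (231.5 − 47)/(9) = 20.5. So Q = 102.5 and P = 77.75.
PS = (77.75 − 47)·102.5 = 3151.875.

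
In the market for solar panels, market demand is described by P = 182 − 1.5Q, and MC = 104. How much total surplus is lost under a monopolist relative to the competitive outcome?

Under competition P = MC = 104, so Q = (182 − 104)/1.5 = 52.
Monopoly sets MR = MC: 182 − 3Q = 104 ⇒ Q = 26, P = 182 − 1.5·26 = 143.
DWL is the triangle between Q = 26 and Q = 52: ½·(52 − 26)·(143 − 104) = 507.

DWL = 507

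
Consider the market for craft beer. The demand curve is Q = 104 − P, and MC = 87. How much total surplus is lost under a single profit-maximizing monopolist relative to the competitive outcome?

DWL = 36.125

Inverting demand: P = 104 − Q.
Competitive firms price at marginal cost: P = 87, giving Q = 17.
A monopolist chooses Q where MR = MC. MR = 104 − 2Q; setting this equal to 87 gives Q = 8.5 and P = 95.5.
DWL is the triangle between Q = 8.5 and Q = 17: ½·(17 − 8.5)·(95.5 − 87) = 36.125.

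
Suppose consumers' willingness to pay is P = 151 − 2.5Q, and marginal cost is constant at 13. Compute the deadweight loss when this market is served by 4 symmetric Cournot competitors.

DWL = 152.352

Under competition P = MC = 13, so Q = (151 − 13)/2.5 = 55.2.
With 4 symmetric Cournot firms, each firm's FOC gives 151 − 12.5q = 13, so q = 11.04, Q = 4·11.04 = 44.16, and P = 40.6.
DWL is the triangle between Q = 44.16 and Q = 55.2: ½·(55.2 − 44.16)·(40.6 − 13) = 152.352.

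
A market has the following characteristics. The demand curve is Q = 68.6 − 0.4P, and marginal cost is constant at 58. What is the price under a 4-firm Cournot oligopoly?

P = 80.7

Inverting demand: P = 171.5 − 2.5Q.
Cournot with 4 identical firms: the symmetric best-response condition is 171.5 − 12.5q = 58. Each firm produces q = 9.08, total output Q = 36.32, price P = 80.7.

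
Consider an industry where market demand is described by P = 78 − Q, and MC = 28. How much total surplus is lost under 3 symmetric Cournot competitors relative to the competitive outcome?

DWL = 78.125

Competitive firms price at marginal cost: P = 28, giving Q = 50.
Cournot with 3 identical firms: the symmetric best-response condition is 78 − 4q = 28. Each firm produces q = 12.5, total output Q = 37.5, price P = 40.5.
DWL is the triangle between Q = 37.5 and Q = 50: ½·(50 − 37.5)·(40.5 − 28) = 78.125.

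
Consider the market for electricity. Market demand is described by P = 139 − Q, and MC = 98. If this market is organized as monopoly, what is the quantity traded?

The monopolist equates marginal revenue to marginal cost: 139 − 2Q = 98, so Q = 20.5. From demand, P = 118.5.

Q = 20.5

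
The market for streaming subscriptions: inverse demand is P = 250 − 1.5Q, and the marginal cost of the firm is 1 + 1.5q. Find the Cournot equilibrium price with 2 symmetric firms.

With 2 symmetric Cournot firms, each firm's FOC gives 250 − 4.5q = 1 + 1.5q, so q = 41.5, Q = 2·41.5 = 83, and P = 125.5.

P = 125.5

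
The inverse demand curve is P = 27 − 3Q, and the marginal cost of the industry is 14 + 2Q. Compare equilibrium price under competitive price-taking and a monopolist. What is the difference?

P rises by 2.925

Under competition P = MC: 27 − 3Q = 14 + 2Q ⇒ Q = 2.6, P = 19.2.
The monopolist equates marginal revenue to marginal cost: 27 − 6Q = 14 + 2Q, so Q = 1.625. From demand, P = 22.125.
Change in equilibrium price: 22.125 − 19.2 = 2.925.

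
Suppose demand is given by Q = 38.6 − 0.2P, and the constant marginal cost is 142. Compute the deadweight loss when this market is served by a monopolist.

Inverting demand: P = 193 − 5Q.
Perfect competition: P = MC = 142, so 193 − 5Q = 142 and Q = 10.2.
Monopoly sets MR = MC: 193 − 10Q = 142 ⇒ Q = 5.1, P = 193 − 5·5.1 = 167.5.
DWL is the triangle between Q = 5.1 and Q = 10.2: ½·(10.2 − 5.1)·(167.5 − 142) = 65.025.

DWL = 65.025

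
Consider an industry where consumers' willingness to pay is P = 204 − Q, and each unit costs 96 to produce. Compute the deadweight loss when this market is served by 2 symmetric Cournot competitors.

DWL = 648

Competitive firms price at marginal cost: P = 96, giving Q = 108.
Cournot with 2 identical firms: the symmetric best-response condition is 204 − 3q = 96. Each firm produces q = 36, total output Q = 72, price P = 132.
DWL is the triangle between Q = 72 and Q = 108: ½·(108 − 72)·(132 − 96) = 648.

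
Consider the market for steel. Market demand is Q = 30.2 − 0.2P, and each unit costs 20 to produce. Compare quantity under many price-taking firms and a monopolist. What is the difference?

Q falls by 13.1

Inverting demand: P = 151 − 5Q.
Perfect competition: P = MC = 20, so 151 − 5Q = 20 and Q = 26.2.
A monopolist chooses Q where MR = MC. MR = 151 − 10Q; setting this equal to 20 gives Q = 13.1 and P = 85.5.
Change in quantity: 13.1 − 26.2 = −13.1.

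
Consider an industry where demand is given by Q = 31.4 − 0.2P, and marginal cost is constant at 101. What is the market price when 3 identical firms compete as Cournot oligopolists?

Inverting demand: P = 157 − 5Q.
Cournot with 3 identical firms: the symmetric best-response condition is 157 − 20q = 101. Each firm produces q = 2.8, total output Q = 8.4, price P = 115.

P = 115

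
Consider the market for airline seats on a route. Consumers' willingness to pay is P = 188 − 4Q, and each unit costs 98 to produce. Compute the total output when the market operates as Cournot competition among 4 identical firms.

Cournot with 4 identical firms: the symmetric best-response condition is 188 − 20q = 98. Each firm produces q = 4.5, total output Q = 18, price P = 116.

Q = 18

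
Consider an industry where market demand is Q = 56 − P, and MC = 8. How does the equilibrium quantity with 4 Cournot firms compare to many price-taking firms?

Inverting demand: P = 56 − Q.
In a 4-firm Cournot equilibrium, symmetry and the first-order condition give q = (56 − 8)/(5) = 9.6. So Q = 38.4 and P = 17.6.
Perfect competition: P = MC = 8, so 56 − Q = 8 and Q = 48.

Cournot: Q = 38.4; Competition: Q = 48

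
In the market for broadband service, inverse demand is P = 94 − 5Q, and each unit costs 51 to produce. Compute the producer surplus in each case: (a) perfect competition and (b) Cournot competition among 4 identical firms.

Under competition P = MC = 51, so Q = (94 − 51)/5 = 8.6.
PS = (51 − 51)·8.6 = 0.
In a 4-firm Cournot equilibrium, symmetry and the first-order condition give q = (94 − 51)/(25) = 1.72. So Q = 6.88 and P = 59.6.
PS = (59.6 − 51)·6.88 = 59.168.

Competition: PS = 0; Cournot: PS = 59.168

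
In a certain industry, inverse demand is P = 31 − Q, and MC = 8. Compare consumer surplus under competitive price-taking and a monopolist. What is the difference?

Under competition P = MC = 8, so Q = (31 − 8)/1 = 23.
CS = ½·(31 − 8)·23 = 264.5.
Monopoly sets MR = MC: 31 − 2Q = 8 ⇒ Q = 11.5, P = 31 − 11.5 = 19.5.
CS = ½·(31 − 19.5)·11.5 = 66.125.
Change in consumer surplus: 66.125 − 264.5 = −198.375.

CS falls by 198.375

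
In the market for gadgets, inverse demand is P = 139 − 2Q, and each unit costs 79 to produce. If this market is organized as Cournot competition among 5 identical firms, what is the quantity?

In a 5-firm Cournot equilibrium, symmetry and the first-order condition give q = (139 − 79)/(12) = 5. So Q = 25 and P = 89.

Q = 25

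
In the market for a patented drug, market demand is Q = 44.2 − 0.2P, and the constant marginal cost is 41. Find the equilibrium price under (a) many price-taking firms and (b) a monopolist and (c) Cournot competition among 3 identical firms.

Inverting demand: P = 221 − 5Q.
Perfect competition: P = MC = 41, so 221 − 5Q = 41 and Q = 36.
Monopoly sets MR = MC: 221 − 10Q = 41 ⇒ Q = 18, P = 221 − 5·18 = 131.
In a 3-firm Cournot equilibrium, symmetry and the first-order condition give q = (221 − 41)/(20) = 9. So Q = 27 and P = 86.

Competition: P = 41; Monopoly: P = 131; Cournot: P = 86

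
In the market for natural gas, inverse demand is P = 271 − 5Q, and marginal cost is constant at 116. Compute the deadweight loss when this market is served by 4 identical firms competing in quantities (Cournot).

Under competition P = MC = 116, so Q = (271 − 116)/5 = 31.
In a 4-firm Cournot equilibrium, symmetry and the first-order condition give q = (271 − 116)/(25) = 6.2. So Q = 24.8 and P = 147.
DWL is the triangle between Q = 24.8 and Q = 31: ½·(31 − 24.8)·(147 − 116) = 96.1.

DWL = 96.1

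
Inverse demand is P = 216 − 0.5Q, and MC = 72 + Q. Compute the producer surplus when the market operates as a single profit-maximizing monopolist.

A monopolist chooses Q where MR = MC. MR = 216 − Q; setting this equal to 72 + Q gives Q = 72 and P = 180.
PS = P·Q − VC(Q) = 180·72 − (72·72 + ½·1·72²) = 5184.

PS = 5184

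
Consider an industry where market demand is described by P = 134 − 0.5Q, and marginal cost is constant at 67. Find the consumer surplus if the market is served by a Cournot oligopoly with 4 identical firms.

CS = 2872.96

Cournot with 4 identical firms: the symmetric best-response condition is 134 − 2.5q = 67. Each firm produces q = 26.8, total output Q = 107.2, price P = 80.4.
CS = ½·(134 − 80.4)·107.2 = 2872.96.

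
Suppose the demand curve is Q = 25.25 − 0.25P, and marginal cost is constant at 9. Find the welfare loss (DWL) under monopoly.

DWL = 264.5

Inverting demand: P = 101 − 4Q.
Under competition P = MC = 9, so Q = (101 − 9)/4 = 23.
A monopolist chooses Q where MR = MC. MR = 101 − 8Q; setting this equal to 9 gives Q = 11.5 and P = 55.
DWL is the triangle between Q = 11.5 and Q = 23: ½·(23 − 11.5)·(55 − 9) = 264.5.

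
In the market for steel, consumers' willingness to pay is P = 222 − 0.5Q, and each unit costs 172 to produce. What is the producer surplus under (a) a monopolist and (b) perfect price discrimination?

Monopoly: PS = 1250; Perfect PD: PS = 2500

Monopoly sets MR = MC: 222 − Q = 172 ⇒ Q = 50, P = 222 − 0.5·50 = 197.
PS = (197 − 172)·50 = 1250.
A perfectly discriminating monopolist sells every unit with P(Q) ≥ MC(Q), so output equals the competitive quantity Q = 100. Each buyer pays their reservation price, so CS = 0 and the firm captures all surplus.
PS = ½·(222 − 172)·100 = 2500.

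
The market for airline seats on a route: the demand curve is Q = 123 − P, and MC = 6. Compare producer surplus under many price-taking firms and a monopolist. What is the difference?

PS rises by 3422.25

Inverting demand: P = 123 − Q.
Perfect competition: P = MC = 6, so 123 − Q = 6 and Q = 117.
PS = (6 − 6)·117 = 0.
The monopolist equates marginal revenue to marginal cost: 123 − 2Q = 6, so Q = 58.5. From demand, P = 64.5.
PS = (64.5 − 6)·58.5 = 3422.25.
Change in producer surplus: 3422.25 − 0 = 3422.25.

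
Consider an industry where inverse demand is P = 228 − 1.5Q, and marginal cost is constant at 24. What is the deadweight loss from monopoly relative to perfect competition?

Under competition P = MC = 24, so Q = (228 − 24)/1.5 = 136.
Monopoly sets MR = MC: 228 − 3Q = 24 ⇒ Q = 68, P = 228 − 1.5·68 = 126.
DWL is the triangle between Q = 68 and Q = 136: ½·(136 − 68)·(126 − 24) = 3468.

DWL = 3468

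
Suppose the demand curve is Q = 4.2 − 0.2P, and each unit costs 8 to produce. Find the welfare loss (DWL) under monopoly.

Inverting demand: P = 21 − 5Q.
Perfect competition: P = MC = 8, so 21 − 5Q = 8 and Q = 2.6.
The monopolist equates marginal revenue to marginal cost: 21 − 10Q = 8, so Q = 1.3. From demand, P = 14.5.
DWL is the triangle between Q = 1.3 and Q = 2.6: ½·(2.6 − 1.3)·(14.5 − 8) = 4.225.

DWL = 4.225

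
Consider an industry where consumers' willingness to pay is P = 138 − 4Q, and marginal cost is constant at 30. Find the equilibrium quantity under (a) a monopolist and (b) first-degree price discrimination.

Monopoly: Q = 13.5; Perfect PD: Q = 27

Monopoly sets MR = MC: 138 − 8Q = 30 ⇒ Q = 13.5, P = 138 − 4·13.5 = 84.
Under first-degree price discrimination the firm charges each unit its demand price and produces up to where P = MC, i.e. Q = 27. Consumer surplus is zero; producer surplus equals total surplus.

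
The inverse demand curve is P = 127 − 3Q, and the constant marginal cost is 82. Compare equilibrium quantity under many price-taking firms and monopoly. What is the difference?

Competitive firms price at marginal cost: P = 82, giving Q = 15.
A monopolist chooses Q where MR = MC. MR = 127 − 6Q; setting this equal to 82 gives Q = 7.5 and P = 104.5.
Change in equilibrium quantity: 7.5 − 15 = −7.5.

Equilibrium quantity falls by 7.5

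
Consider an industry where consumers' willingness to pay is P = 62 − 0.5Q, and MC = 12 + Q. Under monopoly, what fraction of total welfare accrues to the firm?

A monopolist chooses Q where MR = MC. MR = 62 − Q; setting this equal to 12 + Q gives Q = 25 and P = 49.5.
CS = ½·(62 − 49.5)·25 = 156.25.
PS = P·Q − VC(Q) = 49.5·25 − (12·25 + ½·1·25²) = 625.
Share captured = PS/TS = 625/781.25 = 0.8.

PS/TS = 0.8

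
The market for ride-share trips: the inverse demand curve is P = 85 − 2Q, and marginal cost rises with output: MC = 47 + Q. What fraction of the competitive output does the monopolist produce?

Monopoly sets MR = MC: 85 − 4Q = 47 + Q ⇒ Q = 7.6, P = 85 − 2·7.6 = 69.8.
Competitive equilibrium sets price equal to marginal cost: 85 − 2Q = 47 + Q, so Q = 38/3 and P = 179/3.
Ratio Q_m/Q_c = 7.6/(38/3) = 0.6.

Q_m/Q_c = 0.6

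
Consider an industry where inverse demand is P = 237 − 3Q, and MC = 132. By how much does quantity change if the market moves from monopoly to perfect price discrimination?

Q rises by 17.5

A monopolist chooses Q where MR = MC. MR = 237 − 6Q; setting this equal to 132 gives Q = 17.5 and P = 184.5.
With perfect price discrimination, output is the efficient level Q = 35 (where demand meets MC), but every buyer pays their willingness to pay: CS = 0 and PS = total surplus.
Change in quantity: 35 − 17.5 = 17.5.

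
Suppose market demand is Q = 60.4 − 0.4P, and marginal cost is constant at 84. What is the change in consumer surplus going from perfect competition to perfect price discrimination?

CS falls by 897.8

Inverting demand: P = 151 − 2.5Q.
Under competition P = MC = 84, so Q = (151 − 84)/2.5 = 26.8.
CS = ½·(151 − 84)·26.8 = 897.8.
Under first-degree price discrimination the firm charges each unit its demand price and produces up to where P = MC, i.e. Q = 26.8. Consumer surplus is zero; producer surplus equals total surplus.
CS = 0.
Change in consumer surplus: 0 − 897.8 = −897.8.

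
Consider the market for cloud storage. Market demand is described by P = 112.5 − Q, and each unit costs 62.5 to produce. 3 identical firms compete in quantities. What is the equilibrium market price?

In a 3-firm Cournot equilibrium, symmetry and the first-order condition give q = (112.5 − 62.5)/(4) = 12.5. So Q = 37.5 and P = 75.

P = 75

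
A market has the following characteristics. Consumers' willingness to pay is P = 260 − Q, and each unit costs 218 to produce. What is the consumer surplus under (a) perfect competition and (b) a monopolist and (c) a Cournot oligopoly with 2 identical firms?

Competition: CS = 882; Monopoly: CS = 220.5; Cournot: CS = 392

Under competition P = MC = 218, so Q = (260 − 218)/1 = 42.
CS = ½·(260 − 218)·42 = 882.
The monopolist equates marginal revenue to marginal cost: 260 − 2Q = 218, so Q = 21. From demand, P = 239.
CS = ½·(260 − 239)·21 = 220.5.
In a 2-firm Cournot equilibrium, symmetry and the first-order condition give q = (260 − 218)/(3) = 14. So Q = 28 and P = 232.
CS = ½·(260 − 232)·28 = 392.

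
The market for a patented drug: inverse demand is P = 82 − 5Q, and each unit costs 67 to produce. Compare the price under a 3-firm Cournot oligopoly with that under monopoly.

With 3 symmetric Cournot firms, each firm's FOC gives 82 − 20q = 67, so q = 0.75, Q = 3·0.75 = 2.25, and P = 70.75.
A monopolist chooses Q where MR = MC. MR = 82 − 10Q; setting this equal to 67 gives Q = 1.5 and P = 74.5.

Cournot: P = 70.75; Monopoly: P = 74.5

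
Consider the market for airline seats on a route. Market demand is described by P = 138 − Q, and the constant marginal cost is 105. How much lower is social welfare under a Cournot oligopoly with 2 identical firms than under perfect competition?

Social welfare falls by 60.5

Competitive firms price at marginal cost: P = 105, giving Q = 33.
CS = ½·(138 − 105)·33 = 544.5; PS = (105 − 105)·33 = 0; TS = 544.5.
In a 2-firm Cournot equilibrium, symmetry and the first-order condition give q = (138 − 105)/(3) = 11. So Q = 22 and P = 116.
CS = ½·(138 − 116)·22 = 242; PS = (116 − 105)·22 = 242; TS = 484.
Change in social welfare: 484 − 544.5 = −60.5.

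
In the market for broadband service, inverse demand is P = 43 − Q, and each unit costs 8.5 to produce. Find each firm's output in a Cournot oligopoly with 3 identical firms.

Cournot with 3 identical firms: the symmetric best-response condition is 43 − 4q = 8.5. Each firm produces q = 8.625, total output Q = 25.875, price P = 17.125.

q_i = 8.625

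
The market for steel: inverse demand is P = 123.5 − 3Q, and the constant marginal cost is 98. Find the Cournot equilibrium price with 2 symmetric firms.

P = 106.5

With 2 symmetric Cournot firms, each firm's FOC gives 123.5 − 9q = 98, so q = 17/6, Q = 2·17/6 = 17/3, and P = 106.5.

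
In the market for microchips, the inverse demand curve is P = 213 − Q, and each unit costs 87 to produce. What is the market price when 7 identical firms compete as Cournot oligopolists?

With 7 symmetric Cournot firms, each firm's FOC gives 213 − 8q = 87, so q = 15.75, Q = 7·15.75 = 110.25, and P = 102.75.

P = 102.75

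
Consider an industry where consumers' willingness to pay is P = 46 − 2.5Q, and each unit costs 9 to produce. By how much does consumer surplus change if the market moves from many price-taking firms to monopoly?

Competitive firms price at marginal cost: P = 9, giving Q = 14.8.
CS = ½·(46 − 9)·14.8 = 273.8.
Monopoly sets MR = MC: 46 − 5Q = 9 ⇒ Q = 7.4, P = 46 − 2.5·7.4 = 27.5.
CS = ½·(46 − 27.5)·7.4 = 68.45.
Change in consumer surplus: 68.45 − 273.8 = −205.35.

Consumer surplus falls by 205.35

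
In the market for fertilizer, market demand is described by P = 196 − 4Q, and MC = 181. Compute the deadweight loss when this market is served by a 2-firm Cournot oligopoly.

Perfect competition: P = MC = 181, so 196 − 4Q = 181 and Q = 3.75.
With 2 symmetric Cournot firms, each firm's FOC gives 196 − 12q = 181, so q = 1.25, Q = 2·1.25 = 2.5, and P = 186.
DWL is the triangle between Q = 2.5 and Q = 3.75: ½·(3.75 − 2.5)·(186 − 181) = 3.125.

DWL = 3.125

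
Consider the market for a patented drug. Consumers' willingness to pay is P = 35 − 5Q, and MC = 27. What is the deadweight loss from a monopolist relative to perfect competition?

Perfect competition: P = MC = 27, so 35 − 5Q = 27 and Q = 1.6.
A monopolist chooses Q where MR = MC. MR = 35 − 10Q; setting this equal to 27 gives Q = 0.8 and P = 31.
DWL is the triangle between Q = 0.8 and Q = 1.6: ½·(1.6 − 0.8)·(31 − 27) = 1.6.

DWL = 1.6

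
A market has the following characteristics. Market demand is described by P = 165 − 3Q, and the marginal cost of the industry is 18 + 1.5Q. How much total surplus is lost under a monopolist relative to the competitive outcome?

Competitive equilibrium sets price equal to marginal cost: 165 − 3Q = 18 + 1.5Q, so Q = 98/3 and P = 67.
Monopoly sets MR = MC: 165 − 6Q = 18 + 1.5Q ⇒ Q = 19.6, P = 165 − 3·19.6 = 106.2.
CS = ½·(165 − 67)·98/3 = 4802/3; PS = (67·98/3 − 18·98/3 − ½·1.5·(98/3)²) = 2401/3; TS = 2401.
CS = ½·(165 − 106.2)·19.6 = 576.24; PS = (106.2·19.6 − 18·19.6 − ½·1.5·19.6²) = 1440.6; TS = 2016.84.
DWL = 2401 − 2016.84 = 384.16.

DWL = 384.16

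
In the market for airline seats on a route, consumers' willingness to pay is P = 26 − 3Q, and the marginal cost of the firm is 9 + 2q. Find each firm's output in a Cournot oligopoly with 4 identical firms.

With 4 symmetric Cournot firms, each firm's FOC gives 26 − 15q = 9 + 2q, so q = 1, Q = 4·1 = 4, and P = 14.

q_i = 1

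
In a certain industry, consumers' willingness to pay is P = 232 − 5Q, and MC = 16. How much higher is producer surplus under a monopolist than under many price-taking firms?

Under competition P = MC = 16, so Q = (232 − 16)/5 = 43.2.
PS = (16 − 16)·43.2 = 0.
A monopolist chooses Q where MR = MC. MR = 232 − 10Q; setting this equal to 16 gives Q = 21.6 and P = 124.
PS = (124 − 16)·21.6 = 2332.8.
Change in producer surplus: 2332.8 − 0 = 2332.8.

Producer surplus rises by 2332.8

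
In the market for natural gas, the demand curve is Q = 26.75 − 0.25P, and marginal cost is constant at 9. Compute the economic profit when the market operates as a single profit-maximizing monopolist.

Profit = 600.25

Inverting demand: P = 107 − 4Q.
Monopoly sets MR = MC: 107 − 8Q = 9 ⇒ Q = 12.25, P = 107 − 4·12.25 = 58.
Profit = (58 − 9)·12.25 = 600.25.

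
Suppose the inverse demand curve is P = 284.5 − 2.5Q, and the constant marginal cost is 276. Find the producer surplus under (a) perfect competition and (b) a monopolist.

Competitive firms price at marginal cost: P = 276, giving Q = 3.4.
PS = (276 − 276)·3.4 = 0.
A monopolist chooses Q where MR = MC. MR = 284.5 − 5Q; setting this equal to 276 gives Q = 1.7 and P = 280.25.
PS = (280.25 − 276)·1.7 = 7.225.

Competition: PS = 0; Monopoly: PS = 7.225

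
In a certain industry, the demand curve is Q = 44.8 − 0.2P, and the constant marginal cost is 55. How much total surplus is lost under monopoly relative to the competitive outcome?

DWL = 714.025

Inverting demand: P = 224 − 5Q.
Under competition P = MC = 55, so Q = (224 − 55)/5 = 33.8.
The monopolist equates marginal revenue to marginal cost: 224 − 10Q = 55, so Q = 16.9. From demand, P = 139.5.
DWL is the triangle between Q = 16.9 and Q = 33.8: ½·(33.8 − 16.9)·(139.5 − 55) = 714.025.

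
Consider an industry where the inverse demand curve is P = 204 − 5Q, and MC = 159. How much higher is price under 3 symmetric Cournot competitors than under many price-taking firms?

Under competition P = MC = 159, so Q = (204 − 159)/5 = 9.
Cournot with 3 identical firms: the symmetric best-response condition is 204 − 20q = 159. Each firm produces q = 2.25, total output Q = 6.75, price P = 170.25.
Change in price: 170.25 − 159 = 11.25.

P rises by 11.25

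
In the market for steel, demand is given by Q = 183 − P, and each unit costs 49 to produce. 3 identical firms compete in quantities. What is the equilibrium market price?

Inverting demand: P = 183 − Q.
Cournot with 3 identical firms: the symmetric best-response condition is 183 − 4q = 49. Each firm produces q = 33.5, total output Q = 100.5, price P = 82.5.

P = 82.5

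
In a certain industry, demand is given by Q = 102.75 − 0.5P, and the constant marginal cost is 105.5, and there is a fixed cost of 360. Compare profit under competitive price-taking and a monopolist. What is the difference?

Profit rises by 1250

Inverting demand: P = 205.5 − 2Q.
Under competition P = MC = 105.5, so Q = (205.5 − 105.5)/2 = 50.
Profit = (105.5 − 105.5)·50 − 360 = −360.
The monopolist equates marginal revenue to marginal cost: 205.5 − 4Q = 105.5, so Q = 25. From demand, P = 155.5.
Profit = (155.5 − 105.5)·25 − 360 = 890.
Change in profit: 890 − −360 = 1250.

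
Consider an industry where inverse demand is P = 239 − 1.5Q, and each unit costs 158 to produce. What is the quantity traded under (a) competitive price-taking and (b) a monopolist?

Competition: Q = 54; Monopoly: Q = 27

Perfect competition: P = MC = 158, so 239 − 1.5Q = 158 and Q = 54.
Monopoly sets MR = MC: 239 − 3Q = 158 ⇒ Q = 27, P = 239 − 1.5·27 = 198.5.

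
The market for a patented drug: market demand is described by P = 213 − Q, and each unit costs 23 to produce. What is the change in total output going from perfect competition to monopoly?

Total output falls by 95

Perfect competition: P = MC = 23, so 213 − Q = 23 and Q = 190.
A monopolist chooses Q where MR = MC. MR = 213 − 2Q; setting this equal to 23 gives Q = 95 and P = 118.
Change in total output: 95 − 190 = −95.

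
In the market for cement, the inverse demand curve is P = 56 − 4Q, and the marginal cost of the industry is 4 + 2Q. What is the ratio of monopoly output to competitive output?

The monopolist equates marginal revenue to marginal cost: 56 − 8Q = 4 + 2Q, so Q = 5.2. From demand, P = 35.2.
Under competition P = MC: 56 − 4Q = 4 + 2Q ⇒ Q = 26/3, P = 64/3.
Ratio Q_m/Q_c = 5.2/(26/3) = 0.6.

Q_m/Q_c = 0.6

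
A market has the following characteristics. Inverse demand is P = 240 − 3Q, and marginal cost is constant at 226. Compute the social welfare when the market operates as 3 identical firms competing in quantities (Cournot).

In a 3-firm Cournot equilibrium, symmetry and the first-order condition give q = (240 − 226)/(12) = 7/6. So Q = 3.5 and P = 229.5.
CS = ½·(240 − 229.5)·3.5 = 18.375; PS = (229.5 − 226)·3.5 = 12.25; TS = 30.625.

TS = 30.625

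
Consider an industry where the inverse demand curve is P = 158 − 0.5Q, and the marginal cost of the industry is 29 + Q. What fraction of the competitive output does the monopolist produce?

The monopolist equates marginal revenue to marginal cost: 158 − Q = 29 + Q, so Q = 64.5. From demand, P = 125.75.
Under competition P = MC: 158 − 0.5Q = 29 + Q ⇒ Q = 86, P = 115.
Ratio Q_m/Q_c = 64.5/86 = 0.75.

Q_m/Q_c = 0.75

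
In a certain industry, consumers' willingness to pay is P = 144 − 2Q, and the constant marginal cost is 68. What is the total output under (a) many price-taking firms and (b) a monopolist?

Competition: Q = 38; Monopoly: Q = 19

Perfect competition: P = MC = 68, so 144 − 2Q = 68 and Q = 38.
The monopolist equates marginal revenue to marginal cost: 144 − 4Q = 68, so Q = 19. From demand, P = 106.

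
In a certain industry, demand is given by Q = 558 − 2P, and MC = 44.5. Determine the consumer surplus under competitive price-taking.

CS = 54990.25

Inverting demand: P = 279 − 0.5Q.
Perfect competition: P = MC = 44.5, so 279 − 0.5Q = 44.5 and Q = 469.
CS = ½·(279 − 44.5)·469 = 54990.25.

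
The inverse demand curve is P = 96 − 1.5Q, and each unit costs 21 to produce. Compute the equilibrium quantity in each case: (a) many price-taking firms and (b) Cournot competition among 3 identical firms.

Competition: Q = 50; Cournot: Q = 37.5

Perfect competition: P = MC = 21, so 96 − 1.5Q = 21 and Q = 50.
Cournot with 3 identical firms: the symmetric best-response condition is 96 − 6q = 21. Each firm produces q = 12.5, total output Q = 37.5, price P = 39.75.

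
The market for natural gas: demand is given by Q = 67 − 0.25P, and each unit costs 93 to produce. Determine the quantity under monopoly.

Inverting demand: P = 268 − 4Q.
The monopolist equates marginal revenue to marginal cost: 268 − 8Q = 93, so Q = 21.875. From demand, P = 180.5.

Q = 21.875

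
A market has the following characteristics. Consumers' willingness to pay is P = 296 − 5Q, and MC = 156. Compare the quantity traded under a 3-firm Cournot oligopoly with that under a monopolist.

With 3 symmetric Cournot firms, each firm's FOC gives 296 − 20q = 156, so q = 7, Q = 3·7 = 21, and P = 191.
The monopolist equates marginal revenue to marginal cost: 296 − 10Q = 156, so Q = 14. From demand, P = 226.

Cournot: Q = 21; Monopoly: Q = 14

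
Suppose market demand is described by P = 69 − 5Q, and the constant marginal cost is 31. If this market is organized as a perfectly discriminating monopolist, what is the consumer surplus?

A perfectly discriminating monopolist sells every unit with P(Q) ≥ MC(Q), so output equals the competitive quantity Q = 7.6. Each buyer pays their reservation price, so CS = 0 and the firm captures all surplus.
CS = 0.

CS = 0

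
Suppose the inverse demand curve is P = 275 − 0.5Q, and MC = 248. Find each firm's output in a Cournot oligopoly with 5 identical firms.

With 5 symmetric Cournot firms, each firm's FOC gives 275 − 3q = 248, so q = 9, Q = 5·9 = 45, and P = 252.5.

q_i = 9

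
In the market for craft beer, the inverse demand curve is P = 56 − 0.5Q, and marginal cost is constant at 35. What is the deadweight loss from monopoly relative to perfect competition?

DWL = 110.25

Competitive firms price at marginal cost: P = 35, giving Q = 42.
A monopolist chooses Q where MR = MC. MR = 56 − Q; setting this equal to 35 gives Q = 21 and P = 45.5.
DWL is the triangle between Q = 21 and Q = 42: ½·(42 − 21)·(45.5 − 35) = 110.25.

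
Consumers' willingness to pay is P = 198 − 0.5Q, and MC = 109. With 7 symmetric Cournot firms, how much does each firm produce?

q_i = 22.25

In a 7-firm Cournot equilibrium, symmetry and the first-order condition give q = (198 − 109)/(4) = 22.25. So Q = 155.75 and P = 120.125.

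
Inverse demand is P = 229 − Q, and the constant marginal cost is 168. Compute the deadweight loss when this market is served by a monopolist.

DWL = 465.125

Perfect competition: P = MC = 168, so 229 − Q = 168 and Q = 61.
The monopolist equates marginal revenue to marginal cost: 229 − 2Q = 168, so Q = 30.5. From demand, P = 198.5.
DWL is the triangle between Q = 30.5 and Q = 61: ½·(61 − 30.5)·(198.5 − 168) = 465.125.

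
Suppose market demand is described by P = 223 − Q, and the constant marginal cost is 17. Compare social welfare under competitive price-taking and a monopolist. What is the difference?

Perfect competition: P = MC = 17, so 223 − Q = 17 and Q = 206.
CS = ½·(223 − 17)·206 = 21218; PS = (17 − 17)·206 = 0; TS = 21218.
The monopolist equates marginal revenue to marginal cost: 223 − 2Q = 17, so Q = 103. From demand, P = 120.
CS = ½·(223 − 120)·103 = 5304.5; PS = (120 − 17)·103 = 10609; TS = 15913.5.
Change in social welfare: 15913.5 − 21218 = −5304.5.

Social welfare falls by 5304.5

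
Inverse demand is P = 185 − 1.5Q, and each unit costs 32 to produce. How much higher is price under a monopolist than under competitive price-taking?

Under competition P = MC = 32, so Q = (185 − 32)/1.5 = 102.
Monopoly sets MR = MC: 185 − 3Q = 32 ⇒ Q = 51, P = 185 − 1.5·51 = 108.5.
Change in price: 108.5 − 32 = 76.5.

Price rises by 76.5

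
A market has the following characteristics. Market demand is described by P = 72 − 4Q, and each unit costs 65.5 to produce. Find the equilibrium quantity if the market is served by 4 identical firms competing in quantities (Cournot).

Cournot with 4 identical firms: the symmetric best-response condition is 72 − 20q = 65.5. Each firm produces q = 0.325, total output Q = 1.3, price P = 66.8.

Q = 1.3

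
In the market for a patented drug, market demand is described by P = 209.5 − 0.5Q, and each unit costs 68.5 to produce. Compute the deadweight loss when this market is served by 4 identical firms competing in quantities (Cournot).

Perfect competition: P = MC = 68.5, so 209.5 − 0.5Q = 68.5 and Q = 282.
Cournot with 4 identical firms: the symmetric best-response condition is 209.5 − 2.5q = 68.5. Each firm produces q = 56.4, total output Q = 225.6, price P = 96.7.
DWL is the triangle between Q = 225.6 and Q = 282: ½·(282 − 225.6)·(96.7 − 68.5) = 795.24.

DWL = 795.24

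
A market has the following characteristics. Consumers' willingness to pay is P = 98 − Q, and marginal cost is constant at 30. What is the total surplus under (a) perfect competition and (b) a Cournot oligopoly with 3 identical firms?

Competitive firms price at marginal cost: P = 30, giving Q = 68.
CS = ½·(98 − 30)·68 = 2312; PS = (30 − 30)·68 = 0; TS = 2312.
In a 3-firm Cournot equilibrium, symmetry and the first-order condition give q = (98 − 30)/(4) = 17. So Q = 51 and P = 47.
CS = ½·(98 − 47)·51 = 1300.5; PS = (47 − 30)·51 = 867; TS = 2167.5.

Competition: TS = 2312; Cournot: TS = 2167.5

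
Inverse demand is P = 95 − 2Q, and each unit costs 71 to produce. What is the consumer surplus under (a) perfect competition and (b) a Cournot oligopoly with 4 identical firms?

Competition: CS = 144; Cournot: CS = 92.16

Competitive firms price at marginal cost: P = 71, giving Q = 12.
CS = ½·(95 − 71)·12 = 144.
With 4 symmetric Cournot firms, each firm's FOC gives 95 − 10q = 71, so q = 2.4, Q = 4·2.4 = 9.6, and P = 75.8.
CS = ½·(95 − 75.8)·9.6 = 92.16.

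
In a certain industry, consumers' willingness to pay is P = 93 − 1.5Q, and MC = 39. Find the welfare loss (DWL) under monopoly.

DWL = 243

Under competition P = MC = 39, so Q = (93 − 39)/1.5 = 36.
Monopoly sets MR = MC: 93 − 3Q = 39 ⇒ Q = 18, P = 93 − 1.5·18 = 66.
DWL is the triangle between Q = 18 and Q = 36: ½·(36 − 18)·(66 − 39) = 243.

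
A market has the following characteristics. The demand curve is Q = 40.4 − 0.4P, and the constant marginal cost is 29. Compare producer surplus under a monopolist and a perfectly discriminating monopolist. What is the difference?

PS rises by 518.4

Inverting demand: P = 101 − 2.5Q.
The monopolist equates marginal revenue to marginal cost: 101 − 5Q = 29, so Q = 14.4. From demand, P = 65.
PS = (65 − 29)·14.4 = 518.4.
With perfect price discrimination, output is the efficient level Q = 28.8 (where demand meets MC), but every buyer pays their willingness to pay: CS = 0 and PS = total surplus.
PS = ½·(101 − 29)·28.8 = 1036.8.
Change in producer surplus: 1036.8 − 518.4 = 518.4.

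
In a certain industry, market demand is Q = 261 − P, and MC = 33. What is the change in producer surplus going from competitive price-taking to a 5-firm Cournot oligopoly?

Producer surplus rises by 7220

Inverting demand: P = 261 − Q.
Perfect competition: P = MC = 33, so 261 − Q = 33 and Q = 228.
PS = (33 − 33)·228 = 0.
With 5 symmetric Cournot firms, each firm's FOC gives 261 − 6q = 33, so q = 38, Q = 5·38 = 190, and P = 71.
PS = (71 − 33)·190 = 7220.
Change in producer surplus: 7220 − 0 = 7220.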